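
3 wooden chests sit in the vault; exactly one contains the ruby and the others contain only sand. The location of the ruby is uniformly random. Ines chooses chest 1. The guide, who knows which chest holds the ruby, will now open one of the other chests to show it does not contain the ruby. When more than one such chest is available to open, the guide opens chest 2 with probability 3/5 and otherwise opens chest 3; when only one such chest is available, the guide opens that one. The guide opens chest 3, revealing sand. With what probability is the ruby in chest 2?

Condition on the true location of the ruby.
If it is in chest 1 (prior 1/3): chest 2 is available but not opened, probability 2/5; weight (1/3)·(2/5) = 2/15.
If it is in chest 2 (prior 1/3): only chest 3 is available, probability 1; weight (1/3)·1 = 1/3.
If it is in chest 3 (prior 1/3): the guide opened chest 3, so this case is ruled out; weight (1/3)·0 = 0.
The weights sum to 7/15.
So P(the ruby in chest 2 | the guide opened chest 3) = (1/3) / (7/15) = 5/7.

5/7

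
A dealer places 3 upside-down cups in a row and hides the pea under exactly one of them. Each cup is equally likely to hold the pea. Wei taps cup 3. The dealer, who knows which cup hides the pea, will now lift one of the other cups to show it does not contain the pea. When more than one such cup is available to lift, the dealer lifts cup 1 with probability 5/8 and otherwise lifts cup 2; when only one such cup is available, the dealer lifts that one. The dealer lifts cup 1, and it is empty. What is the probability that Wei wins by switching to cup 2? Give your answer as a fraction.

Apply Bayes' rule, conditioning on where the pea actually is.
If it is under cup 1 (prior 1/3): the dealer opened cup 1, so this case is ruled out; weight (1/3)·0 = 0.
If it is under cup 2 (prior 1/3): only cup 1 is available, probability 1; weight (1/3)·1 = 1/3.
If it is under cup 3 (prior 1/3): cup 1 is available, opened with probability 5/8; weight (1/3)·(5/8) = 5/24.
The weights sum to 13/24.
So P(the pea under cup 2 | the dealer opened cup 1) = (1/3) / (13/24) = 8/13.

8/13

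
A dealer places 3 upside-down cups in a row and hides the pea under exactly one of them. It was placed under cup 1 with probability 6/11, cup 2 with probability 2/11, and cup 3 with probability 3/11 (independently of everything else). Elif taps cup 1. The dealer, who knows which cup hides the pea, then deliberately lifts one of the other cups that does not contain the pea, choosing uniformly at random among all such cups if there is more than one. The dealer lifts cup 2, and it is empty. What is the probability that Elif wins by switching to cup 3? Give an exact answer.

1/2

Consider each possible location of the pea in turn.
If it is under cup 1 (prior 6/11): the dealer has 2 equally likely choices, so probability 1/2; weight (6/11)·(1/2) = 3/11.
If it is under cup 2 (prior 2/11): the dealer opened cup 2, so this case is ruled out; weight (2/11)·0 = 0.
If it is under cup 3 (prior 3/11): the dealer has no choice, probability 1; weight (3/11)·1 = 3/11.
The weights sum to 6/11.
So P(the pea under cup 3 | the dealer opened cup 2) = (3/11) / (6/11) = 1/2.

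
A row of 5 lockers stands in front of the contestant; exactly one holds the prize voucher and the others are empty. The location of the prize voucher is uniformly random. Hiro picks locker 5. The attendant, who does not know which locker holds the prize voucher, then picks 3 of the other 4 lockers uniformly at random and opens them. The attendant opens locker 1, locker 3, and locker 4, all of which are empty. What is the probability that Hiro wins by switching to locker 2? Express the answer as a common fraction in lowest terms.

1/2

Apply Bayes' rule, conditioning on where the prize voucher actually is.
If it is in any of lockers 1, 3, and 4 (prior 1/5 each): that locker was opened and seen not to hold the prize — ruled out; weight (1/5)·0 = 0 each.
If it is in either of lockers 2 and 5 (prior 1/5 each): the attendant picks exactly this set with probability 1/4 regardless, and none is the prize; weight (1/5)·(1/4) = 1/20 each.
The weights sum to 1/10.
So P(the prize voucher in locker 2 | the attendant opened locker 1, locker 3, and locker 4) = (1/20) / (1/10) = 1/2.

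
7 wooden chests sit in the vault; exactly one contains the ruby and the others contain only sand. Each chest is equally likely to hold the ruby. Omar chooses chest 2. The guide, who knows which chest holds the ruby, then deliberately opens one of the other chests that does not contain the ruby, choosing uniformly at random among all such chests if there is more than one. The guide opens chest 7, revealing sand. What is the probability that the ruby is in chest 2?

Condition on the true location of the ruby.
If it is in any of chests 1, 3, 4, 5, and 6 (prior 1/7 each): the guide has 5 equally likely choices, so probability 1/5; weight (1/7)·(1/5) = 1/35 each.
If it is in chest 2 (prior 1/7): the guide has 6 equally likely choices, so probability 1/6; weight (1/7)·(1/6) = 1/42.
If it is in chest 7 (prior 1/7): the guide opened chest 7, so this case is ruled out; weight (1/7)·0 = 0.
The weights sum to 1/6.
So P(the ruby in chest 2 | the guide opened chest 7) = (1/42) / (1/6) = 1/7.

1/7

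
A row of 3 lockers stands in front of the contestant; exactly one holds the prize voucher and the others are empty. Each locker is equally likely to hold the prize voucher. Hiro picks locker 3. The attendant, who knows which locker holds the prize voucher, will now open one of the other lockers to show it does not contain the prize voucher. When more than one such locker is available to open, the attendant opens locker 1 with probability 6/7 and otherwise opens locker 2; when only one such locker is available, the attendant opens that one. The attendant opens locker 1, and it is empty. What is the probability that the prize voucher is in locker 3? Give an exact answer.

6/13

Condition on the true location of the prize voucher.
If it is in locker 1 (prior 1/3): the attendant opened locker 1, so this case is ruled out; weight (1/3)·0 = 0.
If it is in locker 2 (prior 1/3): only locker 1 is available, probability 1; weight (1/3)·1 = 1/3.
If it is in locker 3 (prior 1/3): locker 1 is available, opened with probability 6/7; weight (1/3)·(6/7) = 2/7.
The weights sum to 13/21.
So P(the prize voucher in locker 3 | the attendant opened locker 1) = (2/7) / (13/21) = 6/13.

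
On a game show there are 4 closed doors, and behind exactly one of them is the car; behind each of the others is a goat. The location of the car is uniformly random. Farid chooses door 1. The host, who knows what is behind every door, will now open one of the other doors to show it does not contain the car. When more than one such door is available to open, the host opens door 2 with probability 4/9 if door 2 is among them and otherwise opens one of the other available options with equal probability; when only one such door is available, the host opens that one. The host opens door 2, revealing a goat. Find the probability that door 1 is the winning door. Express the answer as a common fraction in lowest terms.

1/3

Condition on the true location of the car.
If it is behind any of doors 1, 3, and 4 (prior 1/4 each): door 2 is available, opened with probability 4/9; weight (1/4)·(4/9) = 1/9 each.
If it is behind door 2 (prior 1/4): the host opened door 2, so this case is ruled out; weight (1/4)·0 = 0.
The weights sum to 1/3.
So P(the car behind door 1 | the host opened door 2) = (1/9) / (1/3) = 1/3.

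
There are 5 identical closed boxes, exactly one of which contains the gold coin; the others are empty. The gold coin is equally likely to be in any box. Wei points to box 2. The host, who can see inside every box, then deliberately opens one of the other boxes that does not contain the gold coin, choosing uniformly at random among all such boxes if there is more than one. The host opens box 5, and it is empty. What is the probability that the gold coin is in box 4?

Condition on the true location of the gold coin.
If it is in any of boxes 1, 3, and 4 (prior 1/5 each): the host has 3 equally likely choices, so probability 1/3; weight (1/5)·(1/3) = 1/15 each.
If it is in box 2 (prior 1/5): the host has 4 equally likely choices, so probability 1/4; weight (1/5)·(1/4) = 1/20.
If it is in box 5 (prior 1/5): the host opened box 5, so this case is ruled out; weight (1/5)·0 = 0.
The weights sum to 1/4.
So P(the gold coin in box 4 | the host opened box 5) = (1/15) / (1/4) = 4/15.

4/15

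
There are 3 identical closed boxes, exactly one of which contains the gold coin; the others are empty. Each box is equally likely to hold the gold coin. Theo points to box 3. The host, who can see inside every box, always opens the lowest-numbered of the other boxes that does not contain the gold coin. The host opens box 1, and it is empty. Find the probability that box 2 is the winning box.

1/2

Consider each possible location of the gold coin in turn.
If it is in box 1 (prior 1/3): the host opened box 1, so this case is ruled out; weight (1/3)·0 = 0.
If it is in either of boxes 2 and 3 (prior 1/3 each): box 1 is the lowest-numbered option available, probability 1; weight (1/3)·1 = 1/3 each.
The weights sum to 2/3.
So P(the gold coin in box 2 | the host opened box 1) = (1/3) / (2/3) = 1/2.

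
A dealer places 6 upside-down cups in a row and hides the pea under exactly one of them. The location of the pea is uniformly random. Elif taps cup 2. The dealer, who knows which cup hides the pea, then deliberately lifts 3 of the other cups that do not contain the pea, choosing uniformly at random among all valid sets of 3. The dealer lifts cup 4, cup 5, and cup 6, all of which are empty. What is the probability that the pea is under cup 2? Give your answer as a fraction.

1/6

Condition on the true location of the pea.
If it is under either of cups 1 and 3 (prior 1/6 each): the dealer has 4 equally likely choices, so probability 1/4; weight (1/6)·(1/4) = 1/24 each.
If it is under cup 2 (prior 1/6): the dealer has 10 equally likely choices, so probability 1/10; weight (1/6)·(1/10) = 1/60.
If it is under any of cups 4, 5, and 6 (prior 1/6 each): that cup was opened and seen not to hold the prize — ruled out; weight (1/6)·0 = 0 each.
The weights sum to 1/10.
So P(the pea under cup 2 | the dealer opened cup 4, cup 5, and cup 6) = (1/60) / (1/10) = 1/6.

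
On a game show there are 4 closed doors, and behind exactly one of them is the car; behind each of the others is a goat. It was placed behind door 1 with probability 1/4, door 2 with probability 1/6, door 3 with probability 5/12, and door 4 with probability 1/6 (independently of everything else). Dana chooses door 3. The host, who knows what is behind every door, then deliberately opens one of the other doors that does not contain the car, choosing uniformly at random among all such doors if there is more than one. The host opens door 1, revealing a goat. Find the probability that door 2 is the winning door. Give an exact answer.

Consider each possible location of the car in turn.
If it is behind door 1 (prior 1/4): the host opened door 1, so this case is ruled out; weight (1/4)·0 = 0.
If it is behind either of doors 2 and 4 (prior 1/6 each): the host has 2 equally likely choices, so probability 1/2; weight (1/6)·(1/2) = 1/12 each.
If it is behind door 3 (prior 5/12): the host has 3 equally likely choices, so probability 1/3; weight (5/12)·(1/3) = 5/36.
The weights sum to 11/36.
So P(the car behind door 2 | the host opened door 1) = (1/12) / (11/36) = 3/11.

3/11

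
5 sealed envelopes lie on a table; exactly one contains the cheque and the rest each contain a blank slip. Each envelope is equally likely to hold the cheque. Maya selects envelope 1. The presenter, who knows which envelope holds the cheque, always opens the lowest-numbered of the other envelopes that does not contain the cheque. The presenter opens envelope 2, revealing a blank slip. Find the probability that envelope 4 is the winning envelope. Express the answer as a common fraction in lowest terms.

Consider each possible location of the cheque in turn.
If it is in any of envelopes 1, 3, 4, and 5 (prior 1/5 each): envelope 2 is the lowest-numbered option available, probability 1; weight (1/5)·1 = 1/5 each.
If it is in envelope 2 (prior 1/5): the presenter opened envelope 2, so this case is ruled out; weight (1/5)·0 = 0.
The weights sum to 4/5.
So P(the cheque in envelope 4 | the presenter opened envelope 2) = (1/5) / (4/5) = 1/4.

1/4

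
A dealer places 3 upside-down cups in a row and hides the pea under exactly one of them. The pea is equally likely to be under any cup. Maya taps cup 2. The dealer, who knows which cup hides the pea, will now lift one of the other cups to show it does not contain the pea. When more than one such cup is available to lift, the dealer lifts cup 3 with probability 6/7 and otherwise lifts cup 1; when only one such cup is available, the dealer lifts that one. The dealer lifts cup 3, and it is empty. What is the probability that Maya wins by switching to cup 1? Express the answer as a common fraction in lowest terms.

Condition on the true location of the pea.
If it is under cup 1 (prior 1/3): only cup 3 is available, probability 1; weight (1/3)·1 = 1/3.
If it is under cup 2 (prior 1/3): cup 3 is available, opened with probability 6/7; weight (1/3)·(6/7) = 2/7.
If it is under cup 3 (prior 1/3): the dealer opened cup 3, so this case is ruled out; weight (1/3)·0 = 0.
The weights sum to 13/21.
So P(the pea under cup 1 | the dealer opened cup 3) = (1/3) / (13/21) = 7/13.

7/13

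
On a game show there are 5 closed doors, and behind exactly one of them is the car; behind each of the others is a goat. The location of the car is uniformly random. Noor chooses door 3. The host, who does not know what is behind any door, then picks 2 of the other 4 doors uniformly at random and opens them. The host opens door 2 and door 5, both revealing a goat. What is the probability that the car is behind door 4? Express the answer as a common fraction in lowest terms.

1/3

Consider each possible location of the car in turn.
If it is behind any of doors 1, 3, and 4 (prior 1/5 each): the host picks exactly this set with probability 1/6 regardless, and none is the prize; weight (1/5)·(1/6) = 1/30 each.
If it is behind either of doors 2 and 5 (prior 1/5 each): that door was opened and seen not to hold the prize — ruled out; weight (1/5)·0 = 0 each.
The weights sum to 1/10.
So P(the car behind door 4 | the host opened door 2 and door 5) = (1/30) / (1/10) = 1/3.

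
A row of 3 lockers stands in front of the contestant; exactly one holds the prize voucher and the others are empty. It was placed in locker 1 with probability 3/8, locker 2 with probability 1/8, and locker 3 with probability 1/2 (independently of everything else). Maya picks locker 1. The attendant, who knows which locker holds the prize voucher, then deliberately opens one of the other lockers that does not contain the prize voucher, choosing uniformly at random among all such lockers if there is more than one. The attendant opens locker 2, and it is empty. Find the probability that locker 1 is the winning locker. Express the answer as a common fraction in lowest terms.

Consider each possible location of the prize voucher in turn.
If it is in locker 1 (prior 3/8): the attendant has 2 equally likely choices, so probability 1/2; weight (3/8)·(1/2) = 3/16.
If it is in locker 2 (prior 1/8): the attendant opened locker 2, so this case is ruled out; weight (1/8)·0 = 0.
If it is in locker 3 (prior 1/2): the attendant has no choice, probability 1; weight (1/2)·1 = 1/2.
The weights sum to 11/16.
So P(the prize voucher in locker 1 | the attendant opened locker 2) = (3/16) / (11/16) = 3/11.

3/11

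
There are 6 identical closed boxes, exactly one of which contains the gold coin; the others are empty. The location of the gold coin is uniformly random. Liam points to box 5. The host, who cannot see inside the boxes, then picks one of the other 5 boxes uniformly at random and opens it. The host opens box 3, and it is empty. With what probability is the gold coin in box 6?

1/5

Consider each possible location of the gold coin in turn.
If it is in any of boxes 1, 2, 4, 5, and 6 (prior 1/6 each): the host picks box 3 with probability 1/5 regardless, and it is not the prize; weight (1/6)·(1/5) = 1/30 each.
If it is in box 3 (prior 1/6): the host opened box 3, so this case is ruled out; weight (1/6)·0 = 0.
The weights sum to 1/6.
So P(the gold coin in box 6 | the host opened box 3) = (1/30) / (1/6) = 1/5.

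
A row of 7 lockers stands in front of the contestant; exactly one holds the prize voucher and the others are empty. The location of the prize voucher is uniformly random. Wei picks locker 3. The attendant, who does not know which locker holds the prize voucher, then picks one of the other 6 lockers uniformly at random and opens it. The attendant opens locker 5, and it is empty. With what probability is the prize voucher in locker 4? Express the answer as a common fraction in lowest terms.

Because the attendant chose which locker to open without knowing where the prize voucher is, the choice is independent of the prize location. Learning that locker 5 does not hold the prize voucher simply rules out that one location and leaves the remaining 6 lockers still equally likely by symmetry.
So P(the prize voucher in locker 4) = 1/6.

1/6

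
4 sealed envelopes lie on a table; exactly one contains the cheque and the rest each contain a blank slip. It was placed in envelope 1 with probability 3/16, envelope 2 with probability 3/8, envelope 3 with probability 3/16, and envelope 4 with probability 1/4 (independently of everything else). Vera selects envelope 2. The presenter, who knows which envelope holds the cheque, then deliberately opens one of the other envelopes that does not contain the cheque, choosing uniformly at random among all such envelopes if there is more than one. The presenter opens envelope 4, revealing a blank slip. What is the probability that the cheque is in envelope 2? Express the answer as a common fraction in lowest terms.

2/5

Apply Bayes' rule, conditioning on where the cheque actually is.
If it is in either of envelopes 1 and 3 (prior 3/16 each): the presenter has 2 equally likely choices, so probability 1/2; weight (3/16)·(1/2) = 3/32 each.
If it is in envelope 2 (prior 3/8): the presenter has 3 equally likely choices, so probability 1/3; weight (3/8)·(1/3) = 1/8.
If it is in envelope 4 (prior 1/4): the presenter opened envelope 4, so this case is ruled out; weight (1/4)·0 = 0.
The weights sum to 5/16.
So P(the cheque in envelope 2 | the presenter opened envelope 4) = (1/8) / (5/16) = 2/5.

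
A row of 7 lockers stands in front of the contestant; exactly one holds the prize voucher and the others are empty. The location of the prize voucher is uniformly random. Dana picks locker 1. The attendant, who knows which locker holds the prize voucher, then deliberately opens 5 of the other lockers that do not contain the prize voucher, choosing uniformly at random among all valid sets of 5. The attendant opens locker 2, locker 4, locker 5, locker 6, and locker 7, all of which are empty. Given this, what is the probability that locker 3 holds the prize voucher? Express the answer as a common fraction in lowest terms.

Consider each possible location of the prize voucher in turn.
If it is in locker 1 (prior 1/7): the attendant has 6 equally likely choices, so probability 1/6; weight (1/7)·(1/6) = 1/42.
If it is in any of lockers 2, 4, 5, 6, and 7 (prior 1/7 each): that locker was opened and seen not to hold the prize — ruled out; weight (1/7)·0 = 0 each.
If it is in locker 3 (prior 1/7): the attendant has no choice, probability 1; weight (1/7)·1 = 1/7.
The weights sum to 1/6.
So P(the prize voucher in locker 3 | the attendant opened locker 2, locker 4, locker 5, locker 6, and locker 7) = (1/7) / (1/6) = 6/7.

6/7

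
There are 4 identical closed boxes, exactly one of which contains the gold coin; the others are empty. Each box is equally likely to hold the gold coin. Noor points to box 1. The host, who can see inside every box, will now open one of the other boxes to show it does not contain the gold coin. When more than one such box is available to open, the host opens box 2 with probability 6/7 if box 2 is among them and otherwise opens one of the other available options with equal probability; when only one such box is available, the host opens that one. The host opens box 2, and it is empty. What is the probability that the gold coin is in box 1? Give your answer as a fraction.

1/3

Consider each possible location of the gold coin in turn.
If it is in any of boxes 1, 3, and 4 (prior 1/4 each): box 2 is available, opened with probability 6/7; weight (1/4)·(6/7) = 3/14 each.
If it is in box 2 (prior 1/4): the host opened box 2, so this case is ruled out; weight (1/4)·0 = 0.
The weights sum to 9/14.
So P(the gold coin in box 1 | the host opened box 2) = (3/14) / (9/14) = 1/3.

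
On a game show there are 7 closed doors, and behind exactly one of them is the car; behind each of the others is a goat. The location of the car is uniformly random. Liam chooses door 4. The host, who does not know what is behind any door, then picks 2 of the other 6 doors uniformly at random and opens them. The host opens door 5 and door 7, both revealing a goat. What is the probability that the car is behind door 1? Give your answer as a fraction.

1/5

Because the host chose which doors to open without knowing where the car is, the choice is independent of the prize location. Learning that none of the 2 opened doors holds the car simply rules out those 2 locations and leaves the remaining 5 doors still equally likely by symmetry.
So P(the car behind door 1) = 1/5.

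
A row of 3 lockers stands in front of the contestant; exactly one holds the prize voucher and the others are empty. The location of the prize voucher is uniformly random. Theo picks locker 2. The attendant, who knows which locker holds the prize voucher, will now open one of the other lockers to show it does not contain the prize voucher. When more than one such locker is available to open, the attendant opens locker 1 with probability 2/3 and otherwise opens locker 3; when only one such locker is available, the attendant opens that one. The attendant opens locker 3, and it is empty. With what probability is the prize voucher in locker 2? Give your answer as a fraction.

1/4

Condition on the true location of the prize voucher.
If it is in locker 1 (prior 1/3): only locker 3 is available, probability 1; weight (1/3)·1 = 1/3.
If it is in locker 2 (prior 1/3): locker 1 is available but not opened, probability 1/3; weight (1/3)·(1/3) = 1/9.
If it is in locker 3 (prior 1/3): the attendant opened locker 3, so this case is ruled out; weight (1/3)·0 = 0.
The weights sum to 4/9.
So P(the prize voucher in locker 2 | the attendant opened locker 3) = (1/9) / (4/9) = 1/4.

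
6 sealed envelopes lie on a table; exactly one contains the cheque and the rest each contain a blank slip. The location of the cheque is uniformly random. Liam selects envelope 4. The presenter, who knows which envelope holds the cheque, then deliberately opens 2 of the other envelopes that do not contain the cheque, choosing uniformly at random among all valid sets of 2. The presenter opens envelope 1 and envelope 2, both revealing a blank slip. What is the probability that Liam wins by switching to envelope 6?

5/18

Apply Bayes' rule, conditioning on where the cheque actually is.
If it is in either of envelopes 1 and 2 (prior 1/6 each): that envelope was opened and seen not to hold the prize — ruled out; weight (1/6)·0 = 0 each.
If it is in any of envelopes 3, 5, and 6 (prior 1/6 each): the presenter has 6 equally likely choices, so probability 1/6; weight (1/6)·(1/6) = 1/36 each.
If it is in envelope 4 (prior 1/6): the presenter has 10 equally likely choices, so probability 1/10; weight (1/6)·(1/10) = 1/60.
The weights sum to 1/10.
So P(the cheque in envelope 6 | the presenter opened envelope 1 and envelope 2) = (1/36) / (1/10) = 5/18.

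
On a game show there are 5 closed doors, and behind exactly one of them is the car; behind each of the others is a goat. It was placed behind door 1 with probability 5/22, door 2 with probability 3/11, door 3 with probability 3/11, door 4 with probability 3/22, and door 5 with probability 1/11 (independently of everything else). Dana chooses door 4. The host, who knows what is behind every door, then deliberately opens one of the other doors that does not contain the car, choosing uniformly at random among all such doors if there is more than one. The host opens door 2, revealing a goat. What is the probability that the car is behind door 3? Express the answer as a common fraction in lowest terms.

Condition on the true location of the car.
If it is behind door 1 (prior 5/22): the host has 3 equally likely choices, so probability 1/3; weight (5/22)·(1/3) = 5/66.
If it is behind door 2 (prior 3/11): the host opened door 2, so this case is ruled out; weight (3/11)·0 = 0.
If it is behind door 3 (prior 3/11): the host has 3 equally likely choices, so probability 1/3; weight (3/11)·(1/3) = 1/11.
If it is behind door 4 (prior 3/22): the host has 4 equally likely choices, so probability 1/4; weight (3/22)·(1/4) = 3/88.
If it is behind door 5 (prior 1/11): the host has 3 equally likely choices, so probability 1/3; weight (1/11)·(1/3) = 1/33.
The weights sum to 61/264.
So P(the car behind door 3 | the host opened door 2) = (1/11) / (61/264) = 24/61.

24/61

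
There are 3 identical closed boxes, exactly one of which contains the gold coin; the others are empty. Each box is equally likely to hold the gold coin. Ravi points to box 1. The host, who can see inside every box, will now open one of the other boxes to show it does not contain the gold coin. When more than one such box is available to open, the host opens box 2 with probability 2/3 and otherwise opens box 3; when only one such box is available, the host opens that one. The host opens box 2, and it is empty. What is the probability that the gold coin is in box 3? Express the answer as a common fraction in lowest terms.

Consider each possible location of the gold coin in turn.
If it is in box 1 (prior 1/3): box 2 is available, opened with probability 2/3; weight (1/3)·(2/3) = 2/9.
If it is in box 2 (prior 1/3): the host opened box 2, so this case is ruled out; weight (1/3)·0 = 0.
If it is in box 3 (prior 1/3): only box 2 is available, probability 1; weight (1/3)·1 = 1/3.
The weights sum to 5/9.
So P(the gold coin in box 3 | the host opened box 2) = (1/3) / (5/9) = 3/5.

3/5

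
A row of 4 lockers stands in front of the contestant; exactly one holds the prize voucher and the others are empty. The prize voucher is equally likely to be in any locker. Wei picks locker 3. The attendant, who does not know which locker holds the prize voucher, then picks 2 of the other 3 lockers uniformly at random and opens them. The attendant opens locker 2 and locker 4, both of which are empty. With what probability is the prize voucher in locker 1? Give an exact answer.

Because the attendant chose which lockers to open without knowing where the prize voucher is, the choice is independent of the prize location. Learning that none of the 2 opened lockers holds the prize voucher simply rules out those 2 locations and leaves the remaining 2 lockers still equally likely by symmetry.
So P(the prize voucher in locker 1) = 1/2.

1/2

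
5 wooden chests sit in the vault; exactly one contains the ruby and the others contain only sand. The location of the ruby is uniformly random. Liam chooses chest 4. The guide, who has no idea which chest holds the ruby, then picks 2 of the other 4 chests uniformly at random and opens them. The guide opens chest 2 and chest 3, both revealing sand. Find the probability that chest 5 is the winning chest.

Because the guide chose which chests to open without knowing where the ruby is, the choice is independent of the prize location. Learning that none of the 2 opened chests holds the ruby simply rules out those 2 locations and leaves the remaining 3 chests still equally likely by symmetry.
So P(the ruby in chest 5) = 1/3.

1/3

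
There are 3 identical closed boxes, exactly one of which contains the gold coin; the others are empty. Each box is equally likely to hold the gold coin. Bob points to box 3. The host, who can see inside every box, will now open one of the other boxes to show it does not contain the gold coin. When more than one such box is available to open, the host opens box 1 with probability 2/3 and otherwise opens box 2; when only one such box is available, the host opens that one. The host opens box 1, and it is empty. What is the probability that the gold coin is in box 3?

2/5

Apply Bayes' rule, conditioning on where the gold coin actually is.
If it is in box 1 (prior 1/3): the host opened box 1, so this case is ruled out; weight (1/3)·0 = 0.
If it is in box 2 (prior 1/3): only box 1 is available, probability 1; weight (1/3)·1 = 1/3.
If it is in box 3 (prior 1/3): box 1 is available, opened with probability 2/3; weight (1/3)·(2/3) = 2/9.
The weights sum to 5/9.
So P(the gold coin in box 3 | the host opened box 1) = (2/9) / (5/9) = 2/5.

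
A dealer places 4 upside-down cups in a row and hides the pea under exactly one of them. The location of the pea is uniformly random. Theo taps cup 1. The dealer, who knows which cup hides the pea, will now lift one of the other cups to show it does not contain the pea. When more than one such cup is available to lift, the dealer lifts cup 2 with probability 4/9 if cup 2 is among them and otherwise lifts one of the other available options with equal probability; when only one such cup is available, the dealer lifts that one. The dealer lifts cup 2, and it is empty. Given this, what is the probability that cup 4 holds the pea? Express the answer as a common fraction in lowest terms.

Condition on the true location of the pea.
If it is under any of cups 1, 3, and 4 (prior 1/4 each): cup 2 is available, opened with probability 4/9; weight (1/4)·(4/9) = 1/9 each.
If it is under cup 2 (prior 1/4): the dealer opened cup 2, so this case is ruled out; weight (1/4)·0 = 0.
The weights sum to 1/3.
So P(the pea under cup 4 | the dealer opened cup 2) = (1/9) / (1/3) = 1/3.

1/3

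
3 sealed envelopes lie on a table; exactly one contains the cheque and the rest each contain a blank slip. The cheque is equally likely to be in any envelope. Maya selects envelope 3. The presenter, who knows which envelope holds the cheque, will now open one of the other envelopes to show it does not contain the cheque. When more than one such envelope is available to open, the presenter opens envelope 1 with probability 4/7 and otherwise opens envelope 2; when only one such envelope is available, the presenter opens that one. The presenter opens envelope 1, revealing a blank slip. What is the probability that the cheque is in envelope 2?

Apply Bayes' rule, conditioning on where the cheque actually is.
If it is in envelope 1 (prior 1/3): the presenter opened envelope 1, so this case is ruled out; weight (1/3)·0 = 0.
If it is in envelope 2 (prior 1/3): only envelope 1 is available, probability 1; weight (1/3)·1 = 1/3.
If it is in envelope 3 (prior 1/3): envelope 1 is available, opened with probability 4/7; weight (1/3)·(4/7) = 4/21.
The weights sum to 11/21.
So P(the cheque in envelope 2 | the presenter opened envelope 1) = (1/3) / (11/21) = 7/11.

7/11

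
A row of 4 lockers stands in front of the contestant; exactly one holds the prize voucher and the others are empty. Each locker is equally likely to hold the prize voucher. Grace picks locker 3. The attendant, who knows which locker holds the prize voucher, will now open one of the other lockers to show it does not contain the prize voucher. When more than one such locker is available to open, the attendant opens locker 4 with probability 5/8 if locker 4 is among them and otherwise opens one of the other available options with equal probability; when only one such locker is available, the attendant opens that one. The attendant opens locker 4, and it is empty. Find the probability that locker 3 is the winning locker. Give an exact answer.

1/3

Apply Bayes' rule, conditioning on where the prize voucher actually is.
If it is in any of lockers 1, 2, and 3 (prior 1/4 each): locker 4 is available, opened with probability 5/8; weight (1/4)·(5/8) = 5/32 each.
If it is in locker 4 (prior 1/4): the attendant opened locker 4, so this case is ruled out; weight (1/4)·0 = 0.
The weights sum to 15/32.
So P(the prize voucher in locker 3 | the attendant opened locker 4) = (5/32) / (15/32) = 1/3.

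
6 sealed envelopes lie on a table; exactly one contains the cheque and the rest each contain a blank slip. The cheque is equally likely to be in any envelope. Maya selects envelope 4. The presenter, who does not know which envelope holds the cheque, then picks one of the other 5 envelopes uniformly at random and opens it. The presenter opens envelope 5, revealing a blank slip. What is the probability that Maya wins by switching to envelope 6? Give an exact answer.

Consider each possible location of the cheque in turn.
If it is in any of envelopes 1, 2, 3, 4, and 6 (prior 1/6 each): the presenter picks envelope 5 with probability 1/5 regardless, and it is not the prize; weight (1/6)·(1/5) = 1/30 each.
If it is in envelope 5 (prior 1/6): the presenter opened envelope 5, so this case is ruled out; weight (1/6)·0 = 0.
The weights sum to 1/6.
So P(the cheque in envelope 6 | the presenter opened envelope 5) = (1/30) / (1/6) = 1/5.

1/5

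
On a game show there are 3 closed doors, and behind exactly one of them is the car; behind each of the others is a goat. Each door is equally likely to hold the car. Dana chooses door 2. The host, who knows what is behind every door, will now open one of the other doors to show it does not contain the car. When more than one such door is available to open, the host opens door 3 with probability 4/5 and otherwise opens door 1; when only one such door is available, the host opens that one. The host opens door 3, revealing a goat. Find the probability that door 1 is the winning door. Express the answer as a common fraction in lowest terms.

5/9

Consider each possible location of the car in turn.
If it is behind door 1 (prior 1/3): only door 3 is available, probability 1; weight (1/3)·1 = 1/3.
If it is behind door 2 (prior 1/3): door 3 is available, opened with probability 4/5; weight (1/3)·(4/5) = 4/15.
If it is behind door 3 (prior 1/3): the host opened door 3, so this case is ruled out; weight (1/3)·0 = 0.
The weights sum to 3/5.
So P(the car behind door 1 | the host opened door 3) = (1/3) / (3/5) = 5/9.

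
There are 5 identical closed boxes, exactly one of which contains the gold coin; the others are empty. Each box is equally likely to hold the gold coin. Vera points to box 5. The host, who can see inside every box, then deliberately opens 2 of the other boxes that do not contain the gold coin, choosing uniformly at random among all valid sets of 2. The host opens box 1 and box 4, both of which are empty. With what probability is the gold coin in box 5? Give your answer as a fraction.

Consider each possible location of the gold coin in turn.
If it is in either of boxes 1 and 4 (prior 1/5 each): that box was opened and seen not to hold the prize — ruled out; weight (1/5)·0 = 0 each.
If it is in either of boxes 2 and 3 (prior 1/5 each): the host has 3 equally likely choices, so probability 1/3; weight (1/5)·(1/3) = 1/15 each.
If it is in box 5 (prior 1/5): the host has 6 equally likely choices, so probability 1/6; weight (1/5)·(1/6) = 1/30.
The weights sum to 1/6.
So P(the gold coin in box 5 | the host opened box 1 and box 4) = (1/30) / (1/6) = 1/5.

1/5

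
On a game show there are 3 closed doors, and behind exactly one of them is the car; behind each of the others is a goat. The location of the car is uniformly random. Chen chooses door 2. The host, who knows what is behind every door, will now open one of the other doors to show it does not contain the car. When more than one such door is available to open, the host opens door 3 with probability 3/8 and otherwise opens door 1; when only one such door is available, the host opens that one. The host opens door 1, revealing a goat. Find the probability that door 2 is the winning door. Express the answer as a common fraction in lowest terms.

Consider each possible location of the car in turn.
If it is behind door 1 (prior 1/3): the host opened door 1, so this case is ruled out; weight (1/3)·0 = 0.
If it is behind door 2 (prior 1/3): door 3 is available but not opened, probability 5/8; weight (1/3)·(5/8) = 5/24.
If it is behind door 3 (prior 1/3): only door 1 is available, probability 1; weight (1/3)·1 = 1/3.
The weights sum to 13/24.
So P(the car behind door 2 | the host opened door 1) = (5/24) / (13/24) = 5/13.

5/13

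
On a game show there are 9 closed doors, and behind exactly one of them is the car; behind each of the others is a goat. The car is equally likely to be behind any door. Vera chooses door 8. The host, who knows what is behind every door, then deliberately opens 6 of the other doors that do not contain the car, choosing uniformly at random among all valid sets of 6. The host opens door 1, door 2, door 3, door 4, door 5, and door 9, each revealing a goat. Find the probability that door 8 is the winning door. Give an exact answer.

Condition on the true location of the car.
If it is behind any of doors 1, 2, 3, 4, 5, and 9 (prior 1/9 each): that door was opened and seen not to hold the prize — ruled out; weight (1/9)·0 = 0 each.
If it is behind either of doors 6 and 7 (prior 1/9 each): the host has 7 equally likely choices, so probability 1/7; weight (1/9)·(1/7) = 1/63 each.
If it is behind door 8 (prior 1/9): the host has 28 equally likely choices, so probability 1/28; weight (1/9)·(1/28) = 1/252.
The weights sum to 1/28.
So P(the car behind door 8 | the host opened door 1, door 2, door 3, door 4, door 5, and door 9) = (1/252) / (1/28) = 1/9.

1/9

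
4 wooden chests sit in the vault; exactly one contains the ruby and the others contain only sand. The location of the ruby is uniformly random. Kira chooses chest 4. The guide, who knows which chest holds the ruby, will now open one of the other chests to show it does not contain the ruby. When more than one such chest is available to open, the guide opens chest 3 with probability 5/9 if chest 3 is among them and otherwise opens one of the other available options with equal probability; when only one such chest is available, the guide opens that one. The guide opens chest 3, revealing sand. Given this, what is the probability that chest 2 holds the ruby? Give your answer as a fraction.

1/3

Consider each possible location of the ruby in turn.
If it is in any of chests 1, 2, and 4 (prior 1/4 each): chest 3 is available, opened with probability 5/9; weight (1/4)·(5/9) = 5/36 each.
If it is in chest 3 (prior 1/4): the guide opened chest 3, so this case is ruled out; weight (1/4)·0 = 0.
The weights sum to 5/12.
So P(the ruby in chest 2 | the guide opened chest 3) = (5/36) / (5/12) = 1/3.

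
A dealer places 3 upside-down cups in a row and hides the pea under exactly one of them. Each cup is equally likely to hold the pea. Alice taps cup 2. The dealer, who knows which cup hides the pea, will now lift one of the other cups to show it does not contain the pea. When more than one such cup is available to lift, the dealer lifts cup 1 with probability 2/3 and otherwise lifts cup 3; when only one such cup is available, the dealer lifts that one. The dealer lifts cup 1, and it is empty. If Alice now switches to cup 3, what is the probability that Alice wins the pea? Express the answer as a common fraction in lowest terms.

3/5

Condition on the true location of the pea.
If it is under cup 1 (prior 1/3): the dealer opened cup 1, so this case is ruled out; weight (1/3)·0 = 0.
If it is under cup 2 (prior 1/3): cup 1 is available, opened with probability 2/3; weight (1/3)·(2/3) = 2/9.
If it is under cup 3 (prior 1/3): only cup 1 is available, probability 1; weight (1/3)·1 = 1/3.
The weights sum to 5/9.
So P(the pea under cup 3 | the dealer opened cup 1) = (1/3) / (5/9) = 3/5.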